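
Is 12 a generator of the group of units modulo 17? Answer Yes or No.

Yes

φ(17) = 17 − 1 = 16 = 2^4.
12 is a primitive root mod 17 iff 12^(φ(17)/q) ≢ 1 for every prime q | φ(17), i.e. q ∈ {2}.
12^8 ≡ 16 (mod 17)  [q = 2: ≢ 1 ✓]
All checks pass, so 12 has order 16 and is a primitive root modulo 17.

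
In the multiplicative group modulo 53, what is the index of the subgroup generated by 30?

13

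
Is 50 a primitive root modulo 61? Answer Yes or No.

No

φ(61) = 61 − 1 = 60 = 2^2 · 3 · 5.
Test 50^(60/q) mod 61 for each prime factor q of 60:
50^30 ≡ 60 (mod 61)  [q = 2: ≢ 1 ✓]
50^20 ≡ 1 (mod 61)  [q = 3: ≡ 1 ✗]
50^12 ≡ 1 (mod 61)  [q = 5: ≡ 1 ✗]
Since 50^20 ≡ 1, the order of 50 divides 20 < 60, so 50 is not a primitive root.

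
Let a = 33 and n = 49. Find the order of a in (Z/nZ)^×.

42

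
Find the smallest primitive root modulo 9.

2

φ(9) = φ(3^2) = 3·(3−1) = 6 = 2 · 3.
Test candidates g = 2, 3, … against the prime factors q ∈ {2, 3} of φ(9): g is a generator iff g^(6/q) ≢ 1 for every such q.
g = 2: 2^3 ≡ 8; 2^2 ≡ 4 — none is 1, so 2 is a primitive root.
Hence the least primitive root of 9 is 2.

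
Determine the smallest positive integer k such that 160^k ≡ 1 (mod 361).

ord(160) | φ(361) = φ(19^2) = 19·(19−1) = 342 = 2 · 3^2 · 19.
Divisors of 342: 1, 2, 3, 6, 9, 18, 19, 38, 57, 114, 171, 342.
Compute 160^d (mod 361) for the divisors d until we hit 1:
160^1 ≡ 160
160^2 ≡ 330
160^3 ≡ 94
160^6 ≡ 172
160^9 ≡ 284
160^18 ≡ 153
160^19 ≡ 293
160^38 ≡ 292
160^57 ≡ 360
160^114 ≡ 1
The smallest such exponent is 114, so the order of 160 is 114.

114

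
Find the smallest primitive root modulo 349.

2

φ(349) = 349 − 1 = 348 = 2^2 · 3 · 29.
g is a primitive root iff g^(348/q) ≢ 1 (mod 349) for each prime q ∈ {2, 3, 29}.
g = 2: 2^174 ≡ 348; 2^116 ≡ 226; 2^12 ≡ 257 — none is 1, so 2 is a primitive root.
Hence the least primitive root of 349 is 2.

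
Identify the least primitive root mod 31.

φ(31) = 31 − 1 = 30 = 2 · 3 · 5.
g is a primitive root iff g^(30/q) ≢ 1 (mod 31) for each prime q ∈ {2, 3, 5}.
g = 2: 2^15 ≡ 1 — hits 1, so not a primitive root.
g = 3: 3^15 ≡ 30; 3^10 ≡ 25; 3^6 ≡ 16 — none is 1, so 3 is a primitive root.
So 3 is the smallest generator of (Z/31Z)^×.

3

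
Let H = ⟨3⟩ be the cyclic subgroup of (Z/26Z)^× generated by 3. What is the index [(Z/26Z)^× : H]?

ord(3) | φ(26) = φ(2)·φ(13) = 1·12 = 12 = 2^2 · 3.
Divisors of 12: 1, 2, 3, 4, 6, 12.
Test each divisor d:
3^1 ≡ 3 (mod 26)
3^2 ≡ 9 (mod 26)
3^3 ≡ 1 (mod 26) ✓
So ord_26(3) = 3, hence |⟨3⟩| = 3.
[(Z/26Z)^× : ⟨3⟩] = 12/3 = 4.

4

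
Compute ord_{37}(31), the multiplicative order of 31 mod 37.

4

ord(31) | φ(37) = 37 − 1 = 36 = 2^2 · 3^2.
Divisors of 36: 1, 2, 3, 4, 6, 9, 12, 18, 36.
Test each divisor d:
31^1 ≡ 31 (mod 37)
31^2 ≡ 36 (mod 37)
31^3 ≡ 6 (mod 37)
31^4 ≡ 1 (mod 37) ✓
The smallest such exponent is 4, so the order of 31 is 4.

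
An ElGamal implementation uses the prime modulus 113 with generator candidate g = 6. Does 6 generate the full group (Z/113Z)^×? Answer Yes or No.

Yes

φ(113) = 113 − 1 = 112 = 2^4 · 7.
It suffices to check that the order of 6 is not a proper divisor of 112: compute 6^(112/q) for q ∈ {2, 7}.
6^56 ≡ 112 (mod 113)  [q = 2: ≢ 1 ✓]
6^16 ≡ 30 (mod 113)  [q = 7: ≢ 1 ✓]
None equal 1, so ord_113(6) = 112: 6 is a primitive root.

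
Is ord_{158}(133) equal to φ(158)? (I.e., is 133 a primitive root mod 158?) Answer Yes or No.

Yes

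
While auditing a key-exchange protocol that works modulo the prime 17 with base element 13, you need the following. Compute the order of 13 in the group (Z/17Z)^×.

ord(13) | φ(17) = 17 − 1 = 16 = 2^4.
Divisors of 16: 1, 2, 4, 8, 16.
Check 13^d mod 17 for each divisor in increasing order:
13^1 ≡ 13 (mod 17)
13^2 ≡ 16 (mod 17)
13^4 ≡ 1 (mod 17) ✓
The smallest such exponent is 4, so the order of 13 is 4.

4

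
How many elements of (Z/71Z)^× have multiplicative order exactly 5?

4

φ(71) = 71 − 1 = 70 = 2 · 5 · 7.
(Z/71Z)^× is cyclic (|G| = 70); a cyclic group of order m has exactly φ(d) elements of each order d | m, and none otherwise.
5 | 70, and φ(5) = 5 − 1 = 4.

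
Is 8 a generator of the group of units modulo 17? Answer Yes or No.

No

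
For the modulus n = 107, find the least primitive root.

φ(107) = 107 − 1 = 106 = 2 · 53.
g is a primitive root iff g^(106/q) ≢ 1 (mod 107) for each prime q ∈ {2, 53}.
g = 2: 2^53 ≡ 106; 2^2 ≡ 4 — none is 1, so 2 is a primitive root.
Hence the least primitive root of 107 is 2.

2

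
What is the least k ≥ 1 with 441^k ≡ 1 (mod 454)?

113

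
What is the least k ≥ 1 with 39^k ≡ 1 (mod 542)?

45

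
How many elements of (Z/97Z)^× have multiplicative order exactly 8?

φ(97) = 97 − 1 = 96 = 2^5 · 3.
Since (Z/97Z)^× is cyclic of order 96, the number of elements of order d is φ(d) when d | 96 and 0 otherwise.
8 = 2^3 divides 96, and φ(8) = 4.

4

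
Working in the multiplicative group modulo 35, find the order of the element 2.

12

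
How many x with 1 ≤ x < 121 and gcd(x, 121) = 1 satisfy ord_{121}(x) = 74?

φ(121) = φ(11^2) = 11·(11−1) = 110 = 2 · 5 · 11.
(Z/121Z)^× is cyclic (|G| = 110); a cyclic group of order m has exactly φ(d) elements of each order d | m, and none otherwise.
Here 110 is not a multiple of 74, so there are no elements of order 74.

0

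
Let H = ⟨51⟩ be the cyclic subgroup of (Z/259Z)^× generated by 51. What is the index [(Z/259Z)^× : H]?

By Lagrange's theorem, ord_259(51) divides φ(259) = φ(7·37) = (7−1)·(37−1) = 6·36 = 216 = 2^3 · 3^3.
Divisors of 216: 1, 2, 3, 4, 6, 8, 9, 12, 18, 24, 27, 36, 54, 72, 108, 216.
Check 51^d mod 259 for each divisor in increasing order:
51^1 ≡ 51 (mod 259)
51^2 ≡ 11 (mod 259)
51^3 ≡ 43 (mod 259)
51^4 ≡ 121 (mod 259)
51^6 ≡ 36 (mod 259)
51^8 ≡ 137 (mod 259)
51^9 ≡ 253 (mod 259)
51^12 ≡ 1 (mod 259) ✓
The order of 51 is 12, so the subgroup it generates has 12 elements.
Index = |(Z/259Z)^×| / |⟨51⟩| = 216 / 12 = 18.

18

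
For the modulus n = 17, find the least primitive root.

3

φ(17) = 17 − 1 = 16 = 2^4.
Test candidates g = 2, 3, … against the prime factors q ∈ {2} of φ(17): g is a generator iff g^(16/q) ≢ 1 for every such q.
g = 2: 2^8 ≡ 1 — hits 1, so not a primitive root.
g = 3: 3^8 ≡ 16 — none is 1, so 3 is a primitive root.
Hence the least primitive root of 17 is 3.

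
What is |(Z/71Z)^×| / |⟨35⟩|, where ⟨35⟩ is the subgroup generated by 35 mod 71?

1

By Lagrange's theorem, ord_71(35) divides φ(71) = 71 − 1 = 70 = 2 · 5 · 7.
Divisors of 70: 1, 2, 5, 7, 10, 14, 35, 70.
Test each divisor d:
35^1 ≡ 35 (mod 71)
35^2 ≡ 18 (mod 71)
35^5 ≡ 51 (mod 71)
35^7 ≡ 66 (mod 71)
35^10 ≡ 45 (mod 71)
35^14 ≡ 25 (mod 71)
35^35 ≡ 70 (mod 71)
35^70 ≡ 1 (mod 71) ✓
The order of 35 is 70, so the subgroup it generates has 70 elements.
The index is φ(71) / ord(35) = 70 / 70 = 1.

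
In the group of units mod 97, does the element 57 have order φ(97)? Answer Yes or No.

φ(97) = 97 − 1 = 96 = 2^5 · 3.
Test 57^(96/q) mod 97 for each prime factor q of 96:
57^48 ≡ 96 (mod 97)  [q = 2: ≢ 1 ✓]
57^32 ≡ 35 (mod 97)  [q = 3: ≢ 1 ✓]
All checks pass, so 57 has order 96 and is a primitive root modulo 97.

Yes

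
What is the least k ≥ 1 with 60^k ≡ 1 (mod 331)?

ord(60) | φ(331) = 331 − 1 = 330 = 2 · 3 · 5 · 11.
Divisors of 330: 1, 2, 3, 5, 6, 10, 11, 15, 22, 30, 33, 55, 66, 110, 165, 330.
Check 60^d mod 331 for each divisor in increasing order:
60^1 ≡ 60
60^2 ≡ 290
60^3 ≡ 188
60^5 ≡ 236
60^6 ≡ 258
60^10 ≡ 88
60^11 ≡ 315
60^15 ≡ 246
60^22 ≡ 256
60^30 ≡ 274
60^33 ≡ 207
60^55 ≡ 32
60^66 ≡ 150
60^110 ≡ 31
60^165 ≡ 330
60^330 ≡ 1
Hence ord(60) = 330.

330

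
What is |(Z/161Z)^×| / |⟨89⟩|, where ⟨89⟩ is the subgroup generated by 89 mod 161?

By Lagrange's theorem, ord_161(89) divides φ(161) = φ(7·23) = (7−1)·(23−1) = 6·22 = 132 = 2^2 · 3 · 11.
Divisors of 132: 1, 2, 3, 4, 6, 11, 12, 22, 33, 44, 66, 132.
Evaluate successive powers at the divisors of 132:
89^1 ≡ 89
89^2 ≡ 32
89^3 ≡ 111
89^4 ≡ 58
89^6 ≡ 85
89^11 ≡ 45
89^12 ≡ 141
89^22 ≡ 93
89^33 ≡ 160
89^44 ≡ 116
89^66 ≡ 1
So ord_161(89) = 66, hence |⟨89⟩| = 66.
[(Z/161Z)^× : ⟨89⟩] = 132/66 = 2.

2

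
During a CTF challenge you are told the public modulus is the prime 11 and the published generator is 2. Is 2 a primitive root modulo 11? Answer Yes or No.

φ(11) = 11 − 1 = 10 = 2 · 5.
2 is a primitive root mod 11 iff 2^(φ(11)/q) ≢ 1 for every prime q | φ(11), i.e. q ∈ {2, 5}.
2^5 ≡ 10 (mod 11)  [q = 2: ≢ 1 ✓]
2^2 ≡ 4 (mod 11)  [q = 5: ≢ 1 ✓]
Every test exponent gives a nontrivial residue, hence 2 generates the full group.

Yes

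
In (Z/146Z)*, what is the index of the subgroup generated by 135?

1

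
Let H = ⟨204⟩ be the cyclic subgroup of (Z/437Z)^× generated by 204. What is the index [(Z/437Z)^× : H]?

ord(204) | φ(437) = φ(19·23) = (19−1)·(23−1) = 18·22 = 396 = 2^2 · 3^2 · 11.
Divisors of 396: 1, 2, 3, 4, 6, 9, 11, 12, 18, 22, 33, 36, 44, 66, 99, 132, 198, 396.
Evaluate successive powers at the divisors of 396:
204^1 ≡ 204 (mod 437)
204^2 ≡ 101 (mod 437)
204^3 ≡ 65 (mod 437)
204^4 ≡ 150 (mod 437)
204^6 ≡ 292 (mod 437)
204^9 ≡ 189 (mod 437)
204^11 ≡ 298 (mod 437)
204^12 ≡ 49 (mod 437)
204^18 ≡ 324 (mod 437)
204^22 ≡ 93 (mod 437)
204^33 ≡ 183 (mod 437)
204^36 ≡ 96 (mod 437)
204^44 ≡ 346 (mod 437)
204^66 ≡ 277 (mod 437)
204^99 ≡ 436 (mod 437)
204^132 ≡ 254 (mod 437)
204^198 ≡ 1 (mod 437) ✓
The order of 204 is 198, so the subgroup it generates has 198 elements.
[(Z/437Z)^× : ⟨204⟩] = 396/198 = 2.

2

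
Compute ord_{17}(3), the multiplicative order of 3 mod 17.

16

ord(3) | φ(17) = 17 − 1 = 16 = 2^4.
Divisors of 16: 1, 2, 4, 8, 16.
Evaluate successive powers at the divisors of 16:
3^1 ≡ 3 (mod 17)
3^2 ≡ 9 (mod 17)
3^4 ≡ 13 (mod 17)
3^8 ≡ 16 (mod 17)
3^16 ≡ 1 (mod 17) ✓
Therefore the multiplicative order of 3 modulo 17 is 16.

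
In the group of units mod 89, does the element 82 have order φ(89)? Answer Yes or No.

Yes

φ(89) = 89 − 1 = 88 = 2^3 · 11.
An element g generates (Z/89Z)^× iff g^(88/q) ≢ 1 (mod 89) for each prime q ∈ {2, 11}.
82^44 ≡ 88 (mod 89)  [q = 2: ≢ 1 ✓]
82^8 ≡ 4 (mod 89)  [q = 11: ≢ 1 ✓]
Every test exponent gives a nontrivial residue, hence 82 generates the full group.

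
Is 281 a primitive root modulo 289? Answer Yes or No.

No

φ(289) = φ(17^2) = 17·(17−1) = 272 = 2^4 · 17.
An element g generates (Z/289Z)^× iff g^(272/q) ≢ 1 (mod 289) for each prime q ∈ {2, 17}.
281^136 ≡ 1 (mod 289)  [q = 2: ≡ 1 ✗]
281^16 ≡ 86 (mod 289)  [q = 17: ≢ 1 ✓]
Since 281^136 ≡ 1, the order of 281 divides 136 < 272, so 281 is not a primitive root.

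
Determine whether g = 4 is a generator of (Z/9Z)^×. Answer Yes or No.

φ(9) = φ(3^2) = 3·(3−1) = 6 = 2 · 3.
An element g generates (Z/9Z)^× iff g^(6/q) ≢ 1 (mod 9) for each prime q ∈ {2, 3}.
4^3 ≡ 1 (mod 9)  [q = 2: ≡ 1 ✗]
4^2 ≡ 7 (mod 9)  [q = 3: ≢ 1 ✓]
4^3 ≡ 1 shows ord(4) | 3, strictly less than φ(9); not a primitive root.

No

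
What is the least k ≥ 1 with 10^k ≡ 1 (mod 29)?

28

By Lagrange's theorem, ord_29(10) divides φ(29) = 29 − 1 = 28 = 2^2 · 7.
Divisors of 28: 1, 2, 4, 7, 14, 28.
Compute 10^d (mod 29) for the divisors d until we hit 1:
10^1 ≡ 10
10^2 ≡ 13
10^4 ≡ 24
10^7 ≡ 17
10^14 ≡ 28
10^28 ≡ 1
The smallest such exponent is 28, so the order of 10 is 28.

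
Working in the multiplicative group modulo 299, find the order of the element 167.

By Lagrange's theorem, ord_299(167) divides φ(299) = φ(13·23) = (13−1)·(23−1) = 12·22 = 264 = 2^3 · 3 · 11.
Divisors of 264: 1, 2, 3, 4, 6, 8, 11, 12, 22, 24, 33, 44, 66, 88, 132, 264.
Evaluate successive powers at the divisors of 264:
167^1 ≡ 167
167^2 ≡ 82
167^3 ≡ 239
167^4 ≡ 146
167^6 ≡ 12
167^8 ≡ 87
167^11 ≡ 162
167^12 ≡ 144
167^22 ≡ 231
167^24 ≡ 105
167^33 ≡ 47
167^44 ≡ 139
167^66 ≡ 116
167^88 ≡ 185
167^132 ≡ 1
So ord_299(167) = 132.

132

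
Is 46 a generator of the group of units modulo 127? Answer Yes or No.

φ(127) = 127 − 1 = 126 = 2 · 3^2 · 7.
It suffices to check that the order of 46 is not a proper divisor of 126: compute 46^(126/q) for q ∈ {2, 3, 7}.
46^63 ≡ 126 (mod 127)  [q = 2: ≢ 1 ✓]
46^42 ≡ 107 (mod 127)  [q = 3: ≢ 1 ✓]
46^18 ≡ 2 (mod 127)  [q = 7: ≢ 1 ✓]
None equal 1, so ord_127(46) = 126: 46 is a primitive root.

Yes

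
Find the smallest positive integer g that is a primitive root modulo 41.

6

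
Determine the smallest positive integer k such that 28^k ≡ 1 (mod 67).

Since 28 ∈ (Z/67Z)^×, its order divides φ(67) = 67 − 1 = 66 = 2 · 3 · 11.
Divisors of 66: 1, 2, 3, 6, 11, 22, 33, 66.
Test each divisor d:
28^1 ≡ 28
28^2 ≡ 47
28^3 ≡ 43
28^6 ≡ 40
28^11 ≡ 38
28^22 ≡ 37
28^33 ≡ 66
28^66 ≡ 1
So ord_67(28) = 66.

66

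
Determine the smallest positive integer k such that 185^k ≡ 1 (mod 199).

198

Since 185 ∈ (Z/199Z)^×, its order divides φ(199) = 199 − 1 = 198 = 2 · 3^2 · 11.
Divisors of 198: 1, 2, 3, 6, 9, 11, 18, 22, 33, 66, 99, 198.
Evaluate successive powers at the divisors of 198:
185^1 ≡ 185 (mod 199)
185^2 ≡ 196 (mod 199)
185^3 ≡ 42 (mod 199)
185^6 ≡ 172 (mod 199)
185^9 ≡ 60 (mod 199)
185^11 ≡ 19 (mod 199)
185^18 ≡ 18 (mod 199)
185^22 ≡ 162 (mod 199)
185^33 ≡ 93 (mod 199)
185^66 ≡ 92 (mod 199)
185^99 ≡ 198 (mod 199)
185^198 ≡ 1 (mod 199) ✓
The smallest such exponent is 198, so the order of 185 is 198.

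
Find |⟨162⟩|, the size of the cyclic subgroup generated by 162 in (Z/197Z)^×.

196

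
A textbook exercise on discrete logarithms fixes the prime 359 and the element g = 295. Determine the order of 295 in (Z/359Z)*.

ord(295) | φ(359) = 359 − 1 = 358 = 2 · 179.
Divisors of 358: 1, 2, 179, 358.
Compute 295^d (mod 359) for the divisors d until we hit 1:
295^1 ≡ 295
295^2 ≡ 147
295^179 ≡ 358
295^358 ≡ 1
Therefore the multiplicative order of 295 modulo 359 is 358.

358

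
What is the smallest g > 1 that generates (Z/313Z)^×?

10

φ(313) = 313 − 1 = 312 = 2^3 · 3 · 13.
Test candidates g = 2, 3, … against the prime factors q ∈ {2, 3, 13} of φ(313): g is a generator iff g^(312/q) ≢ 1 for every such q.
g = 2: 2^156 ≡ 1 — hits 1, so not a primitive root.
g = 3: 3^156 ≡ 1 — hits 1, so not a primitive root.
g = 4: 4^156 ≡ 1 — hits 1, so not a primitive root.
g = 5: 5^156 ≡ 312; 5^104 ≡ 1 — hits 1, so not a primitive root.
g = 6: 6^156 ≡ 1 — hits 1, so not a primitive root.
g = 7: 7^156 ≡ 312; 7^104 ≡ 1 — hits 1, so not a primitive root.
g = 8: 8^156 ≡ 1 — hits 1, so not a primitive root.
g = 9: 9^156 ≡ 1 — hits 1, so not a primitive root.
g = 10: 10^156 ≡ 312; 10^104 ≡ 214; 10^24 ≡ 103 — none is 1, so 10 is a primitive root.
So 10 is the smallest generator of (Z/313Z)^×.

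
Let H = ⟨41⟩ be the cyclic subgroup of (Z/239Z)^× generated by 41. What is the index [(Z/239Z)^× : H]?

1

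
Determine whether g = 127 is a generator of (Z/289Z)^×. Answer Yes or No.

φ(289) = φ(17^2) = 17·(17−1) = 272 = 2^4 · 17.
It suffices to check that the order of 127 is not a proper divisor of 272: compute 127^(272/q) for q ∈ {2, 17}.
127^136 ≡ 1 (mod 289)  [q = 2: ≡ 1 ✗]
127^16 ≡ 35 (mod 289)  [q = 17: ≢ 1 ✓]
The check at q = 2 fails, so 127 generates a proper subgroup.

No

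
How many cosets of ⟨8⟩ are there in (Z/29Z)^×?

1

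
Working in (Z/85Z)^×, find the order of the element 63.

The order of 63 must divide φ(85) = φ(5·17) = (5−1)·(17−1) = 4·16 = 64 = 2^6.
Divisors of 64: 1, 2, 4, 8, 16, 32, 64.
Compute 63^d (mod 85) for the divisors d until we hit 1:
63^1 ≡ 63 (mod 85)
63^2 ≡ 59 (mod 85)
63^4 ≡ 81 (mod 85)
63^8 ≡ 16 (mod 85)
63^16 ≡ 1 (mod 85) ✓
Therefore the multiplicative order of 63 modulo 85 is 16.

16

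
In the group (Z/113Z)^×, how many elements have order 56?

24

φ(113) = 113 − 1 = 112 = 2^4 · 7.
(Z/113Z)^× is cyclic (|G| = 112); a cyclic group of order m has exactly φ(d) elements of each order d | m, and none otherwise.
56 = 2^3 · 7 divides 112, and φ(56) = 24.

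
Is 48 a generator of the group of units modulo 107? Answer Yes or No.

φ(107) = 107 − 1 = 106 = 2 · 53.
Test 48^(106/q) mod 107 for each prime factor q of 106:
48^53 ≡ 1 (mod 107)  [q = 2: ≡ 1 ✗]
48^2 ≡ 57 (mod 107)  [q = 53: ≢ 1 ✓]
48^53 ≡ 1 shows ord(48) | 53, strictly less than φ(107); not a primitive root.

No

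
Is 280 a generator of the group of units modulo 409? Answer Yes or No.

φ(409) = 409 − 1 = 408 = 2^3 · 3 · 17.
It suffices to check that the order of 280 is not a proper divisor of 408: compute 280^(408/q) for q ∈ {2, 3, 17}.
280^204 ≡ 408 (mod 409)  [q = 2: ≢ 1 ✓]
280^136 ≡ 53 (mod 409)  [q = 3: ≢ 1 ✓]
280^24 ≡ 180 (mod 409)  [q = 17: ≢ 1 ✓]
Every test exponent gives a nontrivial residue, hence 280 generates the full group.

Yes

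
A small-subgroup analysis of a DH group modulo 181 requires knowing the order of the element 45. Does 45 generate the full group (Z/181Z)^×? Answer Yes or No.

No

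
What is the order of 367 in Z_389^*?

388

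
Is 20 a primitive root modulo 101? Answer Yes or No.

φ(101) = 101 − 1 = 100 = 2^2 · 5^2.
An element g generates (Z/101Z)^× iff g^(100/q) ≢ 1 (mod 101) for each prime q ∈ {2, 5}.
20^50 ≡ 1 (mod 101)  [q = 2: ≡ 1 ✗]
20^20 ≡ 95 (mod 101)  [q = 5: ≢ 1 ✓]
Since 20^50 ≡ 1, the order of 20 divides 50 < 100, so 20 is not a primitive root.

No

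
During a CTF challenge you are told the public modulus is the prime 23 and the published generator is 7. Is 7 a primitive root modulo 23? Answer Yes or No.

Yes

φ(23) = 23 − 1 = 22 = 2 · 11.
Test 7^(22/q) mod 23 for each prime factor q of 22:
7^11 ≡ 22 (mod 23)  [q = 2: ≢ 1 ✓]
7^2 ≡ 3 (mod 23)  [q = 11: ≢ 1 ✓]
All checks pass, so 7 has order 22 and is a primitive root modulo 23.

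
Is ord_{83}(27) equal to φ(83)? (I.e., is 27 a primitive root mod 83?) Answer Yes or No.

No

φ(83) = 83 − 1 = 82 = 2 · 41.
27 is a primitive root mod 83 iff 27^(φ(83)/q) ≢ 1 for every prime q | φ(83), i.e. q ∈ {2, 41}.
27^41 ≡ 1 (mod 83)  [q = 2: ≡ 1 ✗]
27^2 ≡ 65 (mod 83)  [q = 41: ≢ 1 ✓]
27^41 ≡ 1 shows ord(27) | 41, strictly less than φ(83); not a primitive root.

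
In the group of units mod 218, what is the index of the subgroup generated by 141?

3

ord(141) | φ(218) = φ(2)·φ(109) = 1·108 = 108 = 2^2 · 3^3.
Divisors of 108: 1, 2, 3, 4, 6, 9, 12, 18, 27, 36, 54, 108.
Test each divisor d:
141^1 ≡ 141
141^2 ≡ 43
141^3 ≡ 177
141^4 ≡ 105
141^6 ≡ 155
141^9 ≡ 185
141^12 ≡ 45
141^18 ≡ 217
141^27 ≡ 33
141^36 ≡ 1
The order of 141 is 36, so the subgroup it generates has 36 elements.
[(Z/218Z)^× : ⟨141⟩] = 108/36 = 3.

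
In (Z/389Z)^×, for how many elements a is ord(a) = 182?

φ(389) = 389 − 1 = 388 = 2^2 · 97.
In a cyclic group of order 388, there are φ(d) elements of order d for each divisor d of 388, and zero for non-divisors.
Here 388 is not a multiple of 182, so there are no elements of order 182.

0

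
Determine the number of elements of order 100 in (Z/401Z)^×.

40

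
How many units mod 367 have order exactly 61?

60

φ(367) = 367 − 1 = 366 = 2 · 3 · 61.
In a cyclic group of order 366, there are φ(d) elements of order d for each divisor d of 366, and zero for non-divisors.
61 | 366, and φ(61) = 61 − 1 = 60.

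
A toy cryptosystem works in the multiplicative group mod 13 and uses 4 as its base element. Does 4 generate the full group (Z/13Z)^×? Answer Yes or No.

No

φ(13) = 13 − 1 = 12 = 2^2 · 3.
4 is a primitive root mod 13 iff 4^(φ(13)/q) ≢ 1 for every prime q | φ(13), i.e. q ∈ {2, 3}.
4^6 ≡ 1 (mod 13)  [q = 2: ≡ 1 ✗]
4^4 ≡ 9 (mod 13)  [q = 3: ≢ 1 ✓]
Since 4^6 ≡ 1, the order of 4 divides 6 < 12, so 4 is not a primitive root.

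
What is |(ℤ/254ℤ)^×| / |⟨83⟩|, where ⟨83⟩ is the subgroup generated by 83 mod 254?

1

ord(83) | φ(254) = φ(2)·φ(127) = 1·126 = 126 = 2 · 3^2 · 7.
Divisors of 126: 1, 2, 3, 6, 7, 9, 14, 18, 21, 42, 63, 126.
Evaluate successive powers at the divisors of 126:
83^1 ≡ 83 (mod 254)
83^2 ≡ 31 (mod 254)
83^3 ≡ 33 (mod 254)
83^6 ≡ 73 (mod 254)
83^7 ≡ 217 (mod 254)
83^9 ≡ 123 (mod 254)
83^14 ≡ 99 (mod 254)
83^18 ≡ 143 (mod 254)
83^21 ≡ 147 (mod 254)
83^42 ≡ 19 (mod 254)
83^63 ≡ 253 (mod 254)
83^126 ≡ 1 (mod 254) ✓
Thus |⟨83⟩| = ord(83) = 126.
The index is φ(254) / ord(83) = 126 / 126 = 1.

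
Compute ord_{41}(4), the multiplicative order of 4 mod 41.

10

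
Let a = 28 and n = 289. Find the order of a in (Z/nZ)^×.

Since 28 ∈ (Z/289Z)^×, its order divides φ(289) = φ(17^2) = 17·(17−1) = 272 = 2^4 · 17.
Divisors of 272: 1, 2, 4, 8, 16, 17, 34, 68, 136, 272.
Evaluate successive powers at the divisors of 272:
28^1 ≡ 28
28^2 ≡ 206
28^4 ≡ 242
28^8 ≡ 186
28^16 ≡ 205
28^17 ≡ 249
28^34 ≡ 155
28^68 ≡ 38
28^136 ≡ 288
28^272 ≡ 1
The smallest such exponent is 272, so the order of 28 is 272.

272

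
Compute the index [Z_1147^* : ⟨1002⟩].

Since 1002 ∈ (Z/1147Z)^×, its order divides φ(1147) = φ(31·37) = (31−1)·(37−1) = 30·36 = 1080 = 2^3 · 3^3 · 5.
Divisors of 1080: 1, 2, 3, 4, 5, 6, 8, 9, 10, 12, 15, 18, 20, 24, 27, 30, 36, 40, 45, 54, 60, 72, 90, 108, 120, 135, 180, 216, 270, 360, 540, 1080.
Compute 1002^d (mod 1147) for the divisors d until we hit 1:
1002^1 ≡ 1002 (mod 1147)
1002^2 ≡ 379 (mod 1147)
1002^3 ≡ 101 (mod 1147)
1002^4 ≡ 266 (mod 1147)
1002^5 ≡ 428 (mod 1147)
1002^6 ≡ 1025 (mod 1147)
1002^8 ≡ 789 (mod 1147)
1002^9 ≡ 295 (mod 1147)
1002^10 ≡ 811 (mod 1147)
1002^12 ≡ 1120 (mod 1147)
1002^15 ≡ 714 (mod 1147)
1002^18 ≡ 1000 (mod 1147)
1002^20 ≡ 490 (mod 1147)
1002^24 ≡ 729 (mod 1147)
1002^27 ≡ 221 (mod 1147)
1002^30 ≡ 528 (mod 1147)
1002^36 ≡ 963 (mod 1147)
1002^40 ≡ 377 (mod 1147)
1002^45 ≡ 776 (mod 1147)
1002^54 ≡ 667 (mod 1147)
1002^60 ≡ 63 (mod 1147)
1002^72 ≡ 593 (mod 1147)
1002^90 ≡ 1 (mod 1147) ✓
So ord_1147(1002) = 90, hence |⟨1002⟩| = 90.
[(Z/1147Z)^× : ⟨1002⟩] = 1080/90 = 12.

12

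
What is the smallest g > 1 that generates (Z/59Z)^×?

2

φ(59) = 59 − 1 = 58 = 2 · 29.
Test candidates g = 2, 3, … against the prime factors q ∈ {2, 29} of φ(59): g is a generator iff g^(58/q) ≢ 1 for every such q.
g = 2: 2^29 ≡ 58; 2^2 ≡ 4 — none is 1, so 2 is a primitive root.
So 2 is the smallest generator of (Z/59Z)^×.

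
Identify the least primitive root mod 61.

2

φ(61) = 61 − 1 = 60 = 2^2 · 3 · 5.
Test candidates g = 2, 3, … against the prime factors q ∈ {2, 3, 5} of φ(61): g is a generator iff g^(60/q) ≢ 1 for every such q.
g = 2: 2^30 ≡ 60; 2^20 ≡ 47; 2^12 ≡ 9 — none is 1, so 2 is a primitive root.
Hence the least primitive root of 61 is 2.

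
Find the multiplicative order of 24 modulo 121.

110

The order of 24 must divide φ(121) = φ(11^2) = 11·(11−1) = 110 = 2 · 5 · 11.
Divisors of 110: 1, 2, 5, 10, 11, 22, 55, 110.
Check 24^d mod 121 for each divisor in increasing order:
24^1 ≡ 24
24^2 ≡ 92
24^5 ≡ 98
24^10 ≡ 45
24^11 ≡ 112
24^22 ≡ 81
24^55 ≡ 120
24^110 ≡ 1
Hence ord(24) = 110.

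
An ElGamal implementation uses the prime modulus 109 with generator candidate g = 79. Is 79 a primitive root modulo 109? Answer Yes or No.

Yes

φ(109) = 109 − 1 = 108 = 2^2 · 3^3.
Test 79^(108/q) mod 109 for each prime factor q of 108:
79^54 ≡ 108 (mod 109)  [q = 2: ≢ 1 ✓]
79^36 ≡ 45 (mod 109)  [q = 3: ≢ 1 ✓]
None equal 1, so ord_109(79) = 108: 79 is a primitive root.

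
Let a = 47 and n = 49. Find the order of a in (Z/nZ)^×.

By Lagrange's theorem, ord_49(47) divides φ(49) = φ(7^2) = 7·(7−1) = 42 = 2 · 3 · 7.
Divisors of 42: 1, 2, 3, 6, 7, 14, 21, 42.
Evaluate successive powers at the divisors of 42:
47^1 ≡ 47
47^2 ≡ 4
47^3 ≡ 41
47^6 ≡ 15
47^7 ≡ 19
47^14 ≡ 18
47^21 ≡ 48
47^42 ≡ 1
Hence ord(47) = 42.

42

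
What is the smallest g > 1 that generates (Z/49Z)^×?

φ(49) = φ(7^2) = 7·(7−1) = 42 = 2 · 3 · 7.
g is a primitive root iff g^(42/q) ≢ 1 (mod 49) for each prime q ∈ {2, 3, 7}.
g = 2: 2^21 ≡ 1 — hits 1, so not a primitive root.
g = 3: 3^21 ≡ 48; 3^14 ≡ 30; 3^6 ≡ 43 — none is 1, so 3 is a primitive root.
So 3 is the smallest generator of (Z/49Z)^×.

3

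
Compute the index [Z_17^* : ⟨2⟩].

The order of 2 must divide φ(17) = 17 − 1 = 16 = 2^4.
Divisors of 16: 1, 2, 4, 8, 16.
Test each divisor d:
2^1 ≡ 2 (mod 17)
2^2 ≡ 4 (mod 17)
2^4 ≡ 16 (mod 17)
2^8 ≡ 1 (mod 17) ✓
The order of 2 is 8, so the subgroup it generates has 8 elements.
[(Z/17Z)^× : ⟨2⟩] = 16/8 = 2.

2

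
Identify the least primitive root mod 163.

φ(163) = 163 − 1 = 162 = 2 · 3^4.
Test candidates g = 2, 3, … against the prime factors q ∈ {2, 3} of φ(163): g is a generator iff g^(162/q) ≢ 1 for every such q.
g = 2: 2^81 ≡ 162; 2^54 ≡ 104 — none is 1, so 2 is a primitive root.
The smallest primitive root modulo 163 is 2.

2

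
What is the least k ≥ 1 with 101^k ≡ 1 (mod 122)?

12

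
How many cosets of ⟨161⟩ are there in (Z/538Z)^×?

Since 161 ∈ (Z/538Z)^×, its order divides φ(538) = φ(2)·φ(269) = 1·268 = 268 = 2^2 · 67.
Divisors of 268: 1, 2, 4, 67, 134, 268.
Test each divisor d:
161^1 ≡ 161 (mod 538)
161^2 ≡ 97 (mod 538)
161^4 ≡ 263 (mod 538)
161^67 ≡ 351 (mod 538)
161^134 ≡ 537 (mod 538)
161^268 ≡ 1 (mod 538) ✓
The order of 161 is 268, so the subgroup it generates has 268 elements.
Index = |(Z/538Z)^×| / |⟨161⟩| = 268 / 268 = 1.

1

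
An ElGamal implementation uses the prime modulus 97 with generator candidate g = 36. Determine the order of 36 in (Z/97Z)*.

6

By Lagrange's theorem, ord_97(36) divides φ(97) = 97 − 1 = 96 = 2^5 · 3.
Divisors of 96: 1, 2, 3, 4, 6, 8, 12, 16, 24, 32, 48, 96.
Compute 36^d (mod 97) for the divisors d until we hit 1:
36^1 ≡ 36 (mod 97)
36^2 ≡ 35 (mod 97)
36^3 ≡ 96 (mod 97)
36^4 ≡ 61 (mod 97)
36^6 ≡ 1 (mod 97) ✓
So ord_97(36) = 6.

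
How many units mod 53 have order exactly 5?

0

φ(53) = 53 − 1 = 52 = 2^2 · 13.
(Z/53Z)^× is cyclic (|G| = 52); a cyclic group of order m has exactly φ(d) elements of each order d | m, and none otherwise.
Here 52 is not a multiple of 5, so there are no elements of order 5.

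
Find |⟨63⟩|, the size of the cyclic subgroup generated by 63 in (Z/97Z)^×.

32

By Lagrange's theorem, ord_97(63) divides φ(97) = 97 − 1 = 96 = 2^5 · 3.
Divisors of 96: 1, 2, 3, 4, 6, 8, 12, 16, 24, 32, 48, 96.
Evaluate successive powers at the divisors of 96:
63^1 ≡ 63 (mod 97)
63^2 ≡ 89 (mod 97)
63^3 ≡ 78 (mod 97)
63^4 ≡ 64 (mod 97)
63^6 ≡ 70 (mod 97)
63^8 ≡ 22 (mod 97)
63^12 ≡ 50 (mod 97)
63^16 ≡ 96 (mod 97)
63^24 ≡ 75 (mod 97)
63^32 ≡ 1 (mod 97) ✓
So ord_97(63) = 32.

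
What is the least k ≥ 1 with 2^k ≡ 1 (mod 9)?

6

Since 2 ∈ (Z/9Z)^×, its order divides φ(9) = φ(3^2) = 3·(3−1) = 6 = 2 · 3.
Divisors of 6: 1, 2, 3, 6.
Compute 2^d (mod 9) for the divisors d until we hit 1:
2^1 ≡ 2
2^2 ≡ 4
2^3 ≡ 8
2^6 ≡ 1
Hence ord(2) = 6.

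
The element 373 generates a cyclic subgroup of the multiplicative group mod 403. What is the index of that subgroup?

120

Since 373 ∈ (Z/403Z)^×, its order divides φ(403) = φ(13·31) = (13−1)·(31−1) = 12·30 = 360 = 2^3 · 3^2 · 5.
Divisors of 360: 1, 2, 3, 4, 5, 6, 8, 9, 10, 12, 15, 18, 20, 24, 30, 36, 40, 45, 60, 72, 90, 120, 180, 360.
Check 373^d mod 403 for each divisor in increasing order:
373^1 ≡ 373
373^2 ≡ 94
373^3 ≡ 1
So ord_403(373) = 3, hence |⟨373⟩| = 3.
[(Z/403Z)^× : ⟨373⟩] = 360/3 = 120.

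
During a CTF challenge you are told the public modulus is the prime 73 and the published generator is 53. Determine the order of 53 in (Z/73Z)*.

72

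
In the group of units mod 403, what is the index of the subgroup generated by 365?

By Lagrange's theorem, ord_403(365) divides φ(403) = φ(13·31) = (13−1)·(31−1) = 12·30 = 360 = 2^3 · 3^2 · 5.
Divisors of 360: 1, 2, 3, 4, 5, 6, 8, 9, 10, 12, 15, 18, 20, 24, 30, 36, 40, 45, 60, 72, 90, 120, 180, 360.
Test each divisor d:
365^1 ≡ 365 (mod 403)
365^2 ≡ 235 (mod 403)
365^3 ≡ 339 (mod 403)
365^4 ≡ 14 (mod 403)
365^5 ≡ 274 (mod 403)
365^6 ≡ 66 (mod 403)
365^8 ≡ 196 (mod 403)
365^9 ≡ 209 (mod 403)
365^10 ≡ 118 (mod 403)
365^12 ≡ 326 (mod 403)
365^15 ≡ 92 (mod 403)
365^18 ≡ 157 (mod 403)
365^20 ≡ 222 (mod 403)
365^24 ≡ 287 (mod 403)
365^30 ≡ 1 (mod 403) ✓
Thus |⟨365⟩| = ord(365) = 30.
[(Z/403Z)^× : ⟨365⟩] = 360/30 = 12.

12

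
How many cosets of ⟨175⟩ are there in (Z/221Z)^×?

Since 175 ∈ (Z/221Z)^×, its order divides φ(221) = φ(13·17) = (13−1)·(17−1) = 12·16 = 192 = 2^6 · 3.
Divisors of 192: 1, 2, 3, 4, 6, 8, 12, 16, 24, 32, 48, 64, 96, 192.
Evaluate successive powers at the divisors of 192:
175^1 ≡ 175 (mod 221)
175^2 ≡ 127 (mod 221)
175^3 ≡ 125 (mod 221)
175^4 ≡ 217 (mod 221)
175^6 ≡ 155 (mod 221)
175^8 ≡ 16 (mod 221)
175^12 ≡ 157 (mod 221)
175^16 ≡ 35 (mod 221)
175^24 ≡ 118 (mod 221)
175^32 ≡ 120 (mod 221)
175^48 ≡ 1 (mod 221) ✓
So ord_221(175) = 48, hence |⟨175⟩| = 48.
Index = |(Z/221Z)^×| / |⟨175⟩| = 192 / 48 = 4.

4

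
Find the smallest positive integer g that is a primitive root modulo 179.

2

φ(179) = 179 − 1 = 178 = 2 · 89.
g is a primitive root iff g^(178/q) ≢ 1 (mod 179) for each prime q ∈ {2, 89}.
g = 2: 2^89 ≡ 178; 2^2 ≡ 4 — none is 1, so 2 is a primitive root.
Hence the least primitive root of 179 is 2.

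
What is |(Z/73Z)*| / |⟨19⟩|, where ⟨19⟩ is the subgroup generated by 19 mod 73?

2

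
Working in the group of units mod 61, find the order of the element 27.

10

By Lagrange's theorem, ord_61(27) divides φ(61) = 61 − 1 = 60 = 2^2 · 3 · 5.
Divisors of 60: 1, 2, 3, 4, 5, 6, 10, 12, 15, 20, 30, 60.
Test each divisor d:
27^1 ≡ 27 (mod 61)
27^2 ≡ 58 (mod 61)
27^3 ≡ 41 (mod 61)
27^4 ≡ 9 (mod 61)
27^5 ≡ 60 (mod 61)
27^6 ≡ 34 (mod 61)
27^10 ≡ 1 (mod 61) ✓
Therefore the multiplicative order of 27 modulo 61 is 10.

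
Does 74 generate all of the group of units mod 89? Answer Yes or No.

φ(89) = 89 − 1 = 88 = 2^3 · 11.
It suffices to check that the order of 74 is not a proper divisor of 88: compute 74^(88/q) for q ∈ {2, 11}.
74^44 ≡ 88 (mod 89)  [q = 2: ≢ 1 ✓]
74^8 ≡ 78 (mod 89)  [q = 11: ≢ 1 ✓]
Every test exponent gives a nontrivial residue, hence 74 generates the full group.

Yes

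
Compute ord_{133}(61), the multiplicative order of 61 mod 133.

Since 61 ∈ (Z/133Z)^×, its order divides φ(133) = φ(7·19) = (7−1)·(19−1) = 6·18 = 108 = 2^2 · 3^3.
Divisors of 108: 1, 2, 3, 4, 6, 9, 12, 18, 27, 36, 54, 108.
Compute 61^d (mod 133) for the divisors d until we hit 1:
61^1 ≡ 61 (mod 133)
61^2 ≡ 130 (mod 133)
61^3 ≡ 83 (mod 133)
61^4 ≡ 9 (mod 133)
61^6 ≡ 106 (mod 133)
61^9 ≡ 20 (mod 133)
61^12 ≡ 64 (mod 133)
61^18 ≡ 1 (mod 133) ✓
Therefore the multiplicative order of 61 modulo 133 is 18.

18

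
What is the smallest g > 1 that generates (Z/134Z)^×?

φ(134) = φ(2)·φ(67) = 1·66 = 66 = 2 · 3 · 11.
Test candidates g = 2, 3, … against the prime factors q ∈ {2, 3, 11} of φ(134): g is a generator iff g^(66/q) ≢ 1 for every such q.
g = 2: gcd(2, 134) = 2 > 1, not a unit — skip.
g = 3: 3^33 ≡ 133; 3^22 ≡ 1 — hits 1, so not a primitive root.
g = 4: gcd(4, 134) = 2 > 1, not a unit — skip.
g = 5: 5^33 ≡ 133; 5^22 ≡ 1 — hits 1, so not a primitive root.
g = 6: gcd(6, 134) = 2 > 1, not a unit — skip.
g = 7: 7^33 ≡ 133; 7^22 ≡ 29; 7^6 ≡ 131 — none is 1, so 7 is a primitive root.
The smallest primitive root modulo 134 is 7.

7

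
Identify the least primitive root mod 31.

φ(31) = 31 − 1 = 30 = 2 · 3 · 5.
g is a primitive root iff g^(30/q) ≢ 1 (mod 31) for each prime q ∈ {2, 3, 5}.
g = 2: 2^15 ≡ 1 — hits 1, so not a primitive root.
g = 3: 3^15 ≡ 30; 3^10 ≡ 25; 3^6 ≡ 16 — none is 1, so 3 is a primitive root.
Hence the least primitive root of 31 is 3.

3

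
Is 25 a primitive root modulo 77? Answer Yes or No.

77 = 7 · 11 is a product of two distinct odd primes, so (Z/77Z)^× ≅ (Z/7Z)^× × (Z/11Z)^× is not cyclic.
No primitive root modulo 77 exists; in particular 25 is not one.

No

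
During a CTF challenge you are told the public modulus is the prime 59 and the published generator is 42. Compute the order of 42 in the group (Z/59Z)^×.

58

By Lagrange's theorem, ord_59(42) divides φ(59) = 59 − 1 = 58 = 2 · 29.
Divisors of 58: 1, 2, 29, 58.
Evaluate successive powers at the divisors of 58:
42^1 ≡ 42 (mod 59)
42^2 ≡ 53 (mod 59)
42^29 ≡ 58 (mod 59)
42^58 ≡ 1 (mod 59) ✓
The smallest such exponent is 58, so the order of 42 is 58.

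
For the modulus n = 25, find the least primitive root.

φ(25) = φ(5^2) = 5·(5−1) = 20 = 2^2 · 5.
g is a primitive root iff g^(20/q) ≢ 1 (mod 25) for each prime q ∈ {2, 5}.
g = 2: 2^10 ≡ 24; 2^4 ≡ 16 — none is 1, so 2 is a primitive root.
Hence the least primitive root of 25 is 2.

2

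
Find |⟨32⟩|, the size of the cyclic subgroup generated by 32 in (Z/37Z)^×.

36

Since 32 ∈ (Z/37Z)^×, its order divides φ(37) = 37 − 1 = 36 = 2^2 · 3^2.
Divisors of 36: 1, 2, 3, 4, 6, 9, 12, 18, 36.
Evaluate successive powers at the divisors of 36:
32^1 ≡ 32
32^2 ≡ 25
32^3 ≡ 23
32^4 ≡ 33
32^6 ≡ 11
32^9 ≡ 31
32^12 ≡ 10
32^18 ≡ 36
32^36 ≡ 1
Therefore the multiplicative order of 32 modulo 37 is 36.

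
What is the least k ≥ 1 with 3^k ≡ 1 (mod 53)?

52

The order of 3 must divide φ(53) = 53 − 1 = 52 = 2^2 · 13.
Divisors of 52: 1, 2, 4, 13, 26, 52.
Test each divisor d:
3^1 ≡ 3
3^2 ≡ 9
3^4 ≡ 28
3^13 ≡ 30
3^26 ≡ 52
3^52 ≡ 1
Hence ord(3) = 52.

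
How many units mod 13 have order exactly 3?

2

φ(13) = 13 − 1 = 12 = 2^2 · 3.
Since (Z/13Z)^× is cyclic of order 12, the number of elements of order d is φ(d) when d | 12 and 0 otherwise.
3 | 12, and φ(3) = 3 − 1 = 2.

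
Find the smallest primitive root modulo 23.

5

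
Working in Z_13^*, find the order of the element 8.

4

Since 8 ∈ (Z/13Z)^×, its order divides φ(13) = 13 − 1 = 12 = 2^2 · 3.
Divisors of 12: 1, 2, 3, 4, 6, 12.
Compute 8^d (mod 13) for the divisors d until we hit 1:
8^1 ≡ 8
8^2 ≡ 12
8^3 ≡ 5
8^4 ≡ 1
The smallest such exponent is 4, so the order of 8 is 4.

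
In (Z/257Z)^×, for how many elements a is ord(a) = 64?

φ(257) = 257 − 1 = 256 = 2^8.
(Z/257Z)^× is cyclic (|G| = 256); a cyclic group of order m has exactly φ(d) elements of each order d | m, and none otherwise.
64 = 2^6 divides 256, and φ(64) = 32.

32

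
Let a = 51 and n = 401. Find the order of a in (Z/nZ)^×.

ord(51) | φ(401) = 401 − 1 = 400 = 2^4 · 5^2.
Divisors of 400: 1, 2, 4, 5, 8, 10, 16, 20, 25, 40, 50, 80, 100, 200, 400.
Evaluate successive powers at the divisors of 400:
51^1 ≡ 51
51^2 ≡ 195
51^4 ≡ 331
51^5 ≡ 39
51^8 ≡ 88
51^10 ≡ 318
51^16 ≡ 125
51^20 ≡ 72
51^25 ≡ 1
Hence ord(51) = 25.

25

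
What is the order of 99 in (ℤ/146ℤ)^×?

ord(99) | φ(146) = φ(2)·φ(73) = 1·72 = 72 = 2^3 · 3^2.
Divisors of 72: 1, 2, 3, 4, 6, 8, 9, 12, 18, 24, 36, 72.
Compute 99^d (mod 146) for the divisors d until we hit 1:
99^1 ≡ 99 (mod 146)
99^2 ≡ 19 (mod 146)
99^3 ≡ 129 (mod 146)
99^4 ≡ 69 (mod 146)
99^6 ≡ 143 (mod 146)
99^8 ≡ 89 (mod 146)
99^9 ≡ 51 (mod 146)
99^12 ≡ 9 (mod 146)
99^18 ≡ 119 (mod 146)
99^24 ≡ 81 (mod 146)
99^36 ≡ 145 (mod 146)
99^72 ≡ 1 (mod 146) ✓
Therefore the multiplicative order of 99 modulo 146 is 72.

72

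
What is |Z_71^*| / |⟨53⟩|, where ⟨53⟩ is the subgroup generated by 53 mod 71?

1

The order of 53 must divide φ(71) = 71 − 1 = 70 = 2 · 5 · 7.
Divisors of 70: 1, 2, 5, 7, 10, 14, 35, 70.
Test each divisor d:
53^1 ≡ 53 (mod 71)
53^2 ≡ 40 (mod 71)
53^5 ≡ 26 (mod 71)
53^7 ≡ 46 (mod 71)
53^10 ≡ 37 (mod 71)
53^14 ≡ 57 (mod 71)
53^35 ≡ 70 (mod 71)
53^70 ≡ 1 (mod 71) ✓
The order of 53 is 70, so the subgroup it generates has 70 elements.
The index is φ(71) / ord(53) = 70 / 70 = 1.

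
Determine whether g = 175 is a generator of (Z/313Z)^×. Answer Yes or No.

No

φ(313) = 313 − 1 = 312 = 2^3 · 3 · 13.
It suffices to check that the order of 175 is not a proper divisor of 312: compute 175^(312/q) for q ∈ {2, 3, 13}.
175^156 ≡ 312 (mod 313)  [q = 2: ≢ 1 ✓]
175^104 ≡ 1 (mod 313)  [q = 3: ≡ 1 ✗]
175^24 ≡ 58 (mod 313)  [q = 13: ≢ 1 ✓]
175^104 ≡ 1 shows ord(175) | 104, strictly less than φ(313); not a primitive root.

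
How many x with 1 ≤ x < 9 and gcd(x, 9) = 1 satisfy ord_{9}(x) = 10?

φ(9) = φ(3^2) = 3·(3−1) = 6 = 2 · 3.
(Z/9Z)^× is cyclic (|G| = 6); a cyclic group of order m has exactly φ(d) elements of each order d | m, and none otherwise.
Since 10 ∤ 6, the count is 0.

0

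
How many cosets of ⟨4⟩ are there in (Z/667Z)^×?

4

ord(4) | φ(667) = φ(23·29) = (23−1)·(29−1) = 22·28 = 616 = 2^3 · 7 · 11.
Divisors of 616: 1, 2, 4, 7, 8, 11, 14, 22, 28, 44, 56, 77, 88, 154, 308, 616.
Compute 4^d (mod 667) for the divisors d until we hit 1:
4^1 ≡ 4 (mod 667)
4^2 ≡ 16 (mod 667)
4^4 ≡ 256 (mod 667)
4^7 ≡ 376 (mod 667)
4^8 ≡ 170 (mod 667)
4^11 ≡ 208 (mod 667)
4^14 ≡ 639 (mod 667)
4^22 ≡ 576 (mod 667)
4^28 ≡ 117 (mod 667)
4^44 ≡ 277 (mod 667)
4^56 ≡ 349 (mod 667)
4^77 ≡ 231 (mod 667)
4^88 ≡ 24 (mod 667)
4^154 ≡ 1 (mod 667) ✓
The order of 4 is 154, so the subgroup it generates has 154 elements.
Index = |(Z/667Z)^×| / |⟨4⟩| = 616 / 154 = 4.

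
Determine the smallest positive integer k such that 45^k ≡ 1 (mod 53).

The order of 45 must divide φ(53) = 53 − 1 = 52 = 2^2 · 13.
Divisors of 52: 1, 2, 4, 13, 26, 52.
Check 45^d mod 53 for each divisor in increasing order:
45^1 ≡ 45 (mod 53)
45^2 ≡ 11 (mod 53)
45^4 ≡ 15 (mod 53)
45^13 ≡ 30 (mod 53)
45^26 ≡ 52 (mod 53)
45^52 ≡ 1 (mod 53) ✓
So ord_53(45) = 52.

52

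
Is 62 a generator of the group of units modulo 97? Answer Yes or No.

No

φ(97) = 97 − 1 = 96 = 2^5 · 3.
62 is a primitive root mod 97 iff 62^(φ(97)/q) ≢ 1 for every prime q | φ(97), i.e. q ∈ {2, 3}.
62^48 ≡ 1 (mod 97)  [q = 2: ≡ 1 ✗]
62^32 ≡ 61 (mod 97)  [q = 3: ≢ 1 ✓]
62^48 ≡ 1 shows ord(62) | 48, strictly less than φ(97); not a primitive root.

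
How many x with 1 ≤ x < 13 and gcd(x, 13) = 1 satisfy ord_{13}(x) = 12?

φ(13) = 13 − 1 = 12 = 2^2 · 3.
(Z/13Z)^× is cyclic (|G| = 12); a cyclic group of order m has exactly φ(d) elements of each order d | m, and none otherwise.
12 = 2^2 · 3 divides 12, and φ(12) = 4.

4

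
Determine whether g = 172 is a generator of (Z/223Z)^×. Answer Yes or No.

No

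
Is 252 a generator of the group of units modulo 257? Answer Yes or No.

φ(257) = 257 − 1 = 256 = 2^8.
Test 252^(256/q) mod 257 for each prime factor q of 256:
252^128 ≡ 256 (mod 257)  [q = 2: ≢ 1 ✓]
All checks pass, so 252 has order 256 and is a primitive root modulo 257.

Yes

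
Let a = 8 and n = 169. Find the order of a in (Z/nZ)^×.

ord(8) | φ(169) = φ(13^2) = 13·(13−1) = 156 = 2^2 · 3 · 13.
Divisors of 156: 1, 2, 3, 4, 6, 12, 13, 26, 39, 52, 78, 156.
Evaluate successive powers at the divisors of 156:
8^1 ≡ 8 (mod 169)
8^2 ≡ 64 (mod 169)
8^3 ≡ 5 (mod 169)
8^4 ≡ 40 (mod 169)
8^6 ≡ 25 (mod 169)
8^12 ≡ 118 (mod 169)
8^13 ≡ 99 (mod 169)
8^26 ≡ 168 (mod 169)
8^39 ≡ 70 (mod 169)
8^52 ≡ 1 (mod 169) ✓
So ord_169(8) = 52.

52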